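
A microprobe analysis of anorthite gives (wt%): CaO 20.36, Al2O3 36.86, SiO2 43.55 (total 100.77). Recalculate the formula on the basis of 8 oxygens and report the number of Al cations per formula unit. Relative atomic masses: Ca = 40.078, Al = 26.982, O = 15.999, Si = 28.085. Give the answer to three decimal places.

1.996 Al apfu

20.36 wt% CaO ÷ 56.077 g/mol = 0.36307 mol, giving 0.36307 Ca and 0.36307 O.
36.86 wt% Al2O3 ÷ 101.961 g/mol = 0.36151 mol, giving 0.72302 Al and 1.08453 O.
43.55 wt% SiO2 ÷ 60.083 g/mol = 0.72483 mol, giving 0.72483 Si and 1.44966 O.
Oxygen sums to 2.89726; scaling by 8/2.89726 = 2.76123 puts the formula on 8 O.
Al: 0.72302 × 2.76123 = 1.996 atoms per formula unit.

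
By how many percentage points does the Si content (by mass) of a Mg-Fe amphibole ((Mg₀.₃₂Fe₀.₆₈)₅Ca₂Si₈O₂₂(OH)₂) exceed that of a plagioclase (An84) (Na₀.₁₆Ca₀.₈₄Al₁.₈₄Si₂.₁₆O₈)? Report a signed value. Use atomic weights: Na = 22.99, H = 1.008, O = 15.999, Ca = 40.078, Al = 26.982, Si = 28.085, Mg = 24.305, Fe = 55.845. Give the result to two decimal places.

2.42 percentage points

First mineral: 224.680 g Si in 919.589 g formula = 24.43 wt% Si.
Second mineral: 60.664 g Si in 275.646 g formula = 22.01 wt% Si.
24.43% − 22.01% gives a difference of 2.42 percentage points.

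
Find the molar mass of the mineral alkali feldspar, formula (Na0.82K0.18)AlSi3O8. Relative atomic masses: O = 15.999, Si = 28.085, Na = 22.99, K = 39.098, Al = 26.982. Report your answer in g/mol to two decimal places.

Na: 0.82 × 22.99 = 18.8518
K: 0.18 × 39.098 = 7.0376
Al: 1 × 26.982 = 26.9820
Si: 3 × 28.085 = 84.2550
O: 8 × 15.999 = 127.9920
Summing the contributions gives the formula mass.

265.12 g/mol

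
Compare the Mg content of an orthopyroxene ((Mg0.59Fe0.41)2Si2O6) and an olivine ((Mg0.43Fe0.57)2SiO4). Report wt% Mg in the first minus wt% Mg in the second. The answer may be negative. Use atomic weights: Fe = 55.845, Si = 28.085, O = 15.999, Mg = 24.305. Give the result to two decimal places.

Mg in (Mg0.59Fe0.41)2Si2O6: molar mass 226.637 g/mol; 1.18×24.305 = 28.680 g → 12.65 wt%.
Mg in (Mg0.43Fe0.57)2SiO4: molar mass 176.647 g/mol; 0.86×24.305 = 20.902 g → 11.83 wt%.
Difference = 12.65 − 11.83 = 0.82 percentage points.

0.82 percentage points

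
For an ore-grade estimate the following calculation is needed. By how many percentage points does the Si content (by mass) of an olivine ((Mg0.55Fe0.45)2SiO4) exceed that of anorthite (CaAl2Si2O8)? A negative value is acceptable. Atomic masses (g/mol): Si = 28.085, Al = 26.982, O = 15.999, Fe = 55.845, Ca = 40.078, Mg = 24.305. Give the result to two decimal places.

-3.58 percentage points

First mineral: 28.085 g Si in 169.077 g formula = 16.61 wt% Si.
Second mineral: 56.170 g Si in 278.204 g formula = 20.19 wt% Si.
16.61% − 20.19% gives a difference of -3.58 percentage points.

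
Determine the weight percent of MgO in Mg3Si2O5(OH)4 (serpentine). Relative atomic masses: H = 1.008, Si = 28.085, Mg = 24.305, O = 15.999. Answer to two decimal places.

M(Mg3Si2O5(OH)4) = 277.108 g/mol; M(MgO) = 40.304 g/mol.
Moles MgO per formula unit = 3 Mg ÷ 1 = 3.0000.
MgO fraction = (3.0000 × 40.304) / 277.108 = 120.912/277.108 = 0.4363.

43.63 wt%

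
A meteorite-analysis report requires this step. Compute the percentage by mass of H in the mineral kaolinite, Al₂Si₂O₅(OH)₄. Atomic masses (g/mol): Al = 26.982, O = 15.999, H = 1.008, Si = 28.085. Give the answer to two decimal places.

1.56 mass %

Molar mass of Al₂Si₂O₅(OH)₄: 2·26.982 + 2·28.085 + 9·15.999 + 4·1.008 = 258.157 g/mol.
Mass of H per formula unit: 4 × 1.008 = 4.032 g.
Weight fraction H = 4.032 / 258.157 = 0.0156.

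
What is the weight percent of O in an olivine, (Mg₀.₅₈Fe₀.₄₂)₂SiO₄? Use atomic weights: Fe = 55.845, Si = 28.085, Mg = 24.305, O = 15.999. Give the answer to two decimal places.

38.28 mass %

M((Mg₀.₅₈Fe₀.₄₂)₂SiO₄) = 167.185 g/mol.
O contributes 4 × 15.999 = 63.996 g per mole.
63.996/167.185 = 0.3828 → 38.28%.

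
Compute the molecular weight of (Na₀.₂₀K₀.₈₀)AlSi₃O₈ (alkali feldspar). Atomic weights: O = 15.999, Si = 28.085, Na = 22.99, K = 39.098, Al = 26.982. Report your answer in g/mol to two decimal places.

Na: 0.20 × 22.99 = 4.5980
K: 0.80 × 39.098 = 31.2784
Al: 1 × 26.982 = 26.9820
Si: 3 × 28.085 = 84.2550
O: 8 × 15.999 = 127.9920
Summing the contributions gives the formula mass.

275.11 g/mol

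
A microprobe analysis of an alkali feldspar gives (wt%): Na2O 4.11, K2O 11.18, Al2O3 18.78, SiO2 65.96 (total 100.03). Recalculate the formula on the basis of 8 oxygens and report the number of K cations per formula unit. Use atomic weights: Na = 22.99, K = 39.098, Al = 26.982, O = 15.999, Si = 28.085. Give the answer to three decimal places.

0.647 K apfu

Na2O: 4.11/61.979 = 0.06631 mol → 0.13262 mol Na, 0.06631 mol O.
K2O: 11.18/94.195 = 0.11869 mol → 0.23738 mol K, 0.11869 mol O.
Al2O3: 18.78/101.961 = 0.18419 mol → 0.36838 mol Al, 0.55257 mol O.
SiO2: 65.96/60.083 = 1.09781 mol → 1.09781 mol Si, 2.19562 mol O.
Total oxygen = 2.93319 mol. Normalization factor = 8/2.93319 = 2.72741.
K per 8 O = 0.23738 × 2.72741 = 0.647.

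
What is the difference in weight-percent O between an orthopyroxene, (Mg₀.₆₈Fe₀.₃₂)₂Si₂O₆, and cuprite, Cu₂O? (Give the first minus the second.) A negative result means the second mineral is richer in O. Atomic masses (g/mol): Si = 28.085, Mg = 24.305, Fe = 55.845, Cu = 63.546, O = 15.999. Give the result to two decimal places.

32.26 percentage points

O in (Mg₀.₆₈Fe₀.₃₂)₂Si₂O₆: molar mass 220.960 g/mol; 6×15.999 = 95.994 g → 43.44 wt%.
O in Cu₂O: molar mass 143.091 g/mol; 1×15.999 = 15.999 g → 11.18 wt%.
Difference = 43.44 − 11.18 = 32.26 percentage points.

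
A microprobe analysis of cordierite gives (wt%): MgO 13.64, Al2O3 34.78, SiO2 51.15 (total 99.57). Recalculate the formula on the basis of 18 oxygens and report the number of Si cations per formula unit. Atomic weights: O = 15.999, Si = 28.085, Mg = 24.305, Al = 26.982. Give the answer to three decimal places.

5.001 Si apfu

MgO (M=40.304): mol = 0.33843; Mg = 0.33843, O = 0.33843.
Al2O3 (M=101.961): mol = 0.34111; Al = 0.68222, O = 1.02333.
SiO2 (M=60.083): mol = 0.85132; Si = 0.85132, O = 1.70264.
ΣO = 3.06440; factor = 18/ΣO = 5.87391.
Si apfu = 0.85132 × 5.87391 = 5.001.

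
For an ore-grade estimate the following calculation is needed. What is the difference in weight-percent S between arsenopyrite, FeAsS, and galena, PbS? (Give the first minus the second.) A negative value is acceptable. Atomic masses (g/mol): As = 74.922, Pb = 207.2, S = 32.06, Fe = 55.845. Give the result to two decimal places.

6.29 percentage points

First mineral: 32.060 g S in 162.827 g formula = 19.69 wt% S.
Second mineral: 32.060 g S in 239.260 g formula = 13.40 wt% S.
19.69% − 13.40% gives a difference of 6.29 percentage points.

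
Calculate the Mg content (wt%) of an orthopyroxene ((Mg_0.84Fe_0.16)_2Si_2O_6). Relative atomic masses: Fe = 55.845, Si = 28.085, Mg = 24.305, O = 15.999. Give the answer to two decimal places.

19.36 wt%

M((Mg_0.84Fe_0.16)_2Si_2O_6) = 210.867 g/mol.
Mg contributes 1.68 × 24.305 = 40.832 g per mole.
40.832/210.867 = 0.1936 → 19.36%.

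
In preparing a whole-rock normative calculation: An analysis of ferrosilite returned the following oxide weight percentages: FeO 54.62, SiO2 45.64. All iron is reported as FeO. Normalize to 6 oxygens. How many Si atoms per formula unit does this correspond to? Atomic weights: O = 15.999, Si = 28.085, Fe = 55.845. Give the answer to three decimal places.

FeO: 54.62/71.844 = 0.76026 mol → 0.76026 mol Fe, 0.76026 mol O.
SiO2: 45.64/60.083 = 0.75962 mol → 0.75962 mol Si, 1.51924 mol O.
Total oxygen = 2.27950 mol. Normalization factor = 6/2.27950 = 2.63216.
Si per 6 O = 0.75962 × 2.63216 = 1.999.

1.999 Si apfu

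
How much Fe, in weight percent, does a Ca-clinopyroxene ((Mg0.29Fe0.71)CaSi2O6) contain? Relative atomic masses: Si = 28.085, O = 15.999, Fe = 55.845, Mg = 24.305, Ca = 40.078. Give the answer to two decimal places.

16.59 weight percent

M((Mg0.29Fe0.71)CaSi2O6) = 238.940 g/mol.
Fe contributes 0.71 × 55.845 = 39.650 g per mole.
39.650/238.940 = 0.1659 → 16.59%.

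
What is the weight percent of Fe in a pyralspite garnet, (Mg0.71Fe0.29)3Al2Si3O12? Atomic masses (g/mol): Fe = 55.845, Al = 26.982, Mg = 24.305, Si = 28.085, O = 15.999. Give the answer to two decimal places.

Formula mass = 2.13·24.305 + 0.87·55.845 + 2·26.982 + 3·28.085 + 12·15.999 = 430.562 g/mol, of which 48.585 g is Fe.
So Fe makes up 48.585/430.562 = 0.1128 of the mass, i.e. 11.28%.

11.28 mass %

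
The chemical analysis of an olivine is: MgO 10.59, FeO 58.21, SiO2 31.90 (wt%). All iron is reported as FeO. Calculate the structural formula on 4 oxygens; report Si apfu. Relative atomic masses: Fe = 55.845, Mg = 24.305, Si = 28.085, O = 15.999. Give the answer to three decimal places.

10.59 wt% MgO ÷ 40.304 g/mol = 0.26275 mol, giving 0.26275 Mg and 0.26275 O.
58.21 wt% FeO ÷ 71.844 g/mol = 0.81023 mol, giving 0.81023 Fe and 0.81023 O.
31.90 wt% SiO2 ÷ 60.083 g/mol = 0.53093 mol, giving 0.53093 Si and 1.06186 O.
Oxygen sums to 2.13484; scaling by 4/2.13484 = 1.87368 puts the formula on 4 O.
Si: 0.53093 × 1.87368 = 0.995 atoms per formula unit.

0.995 Si apfu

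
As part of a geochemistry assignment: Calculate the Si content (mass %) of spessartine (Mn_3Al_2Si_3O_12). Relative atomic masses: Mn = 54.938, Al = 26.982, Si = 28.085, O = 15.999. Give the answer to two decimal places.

Formula mass = 3·54.938 + 2·26.982 + 3·28.085 + 12·15.999 = 495.021 g/mol, of which 84.255 g is Si.
So Si makes up 84.255/495.021 = 0.1702 of the mass, i.e. 17.02%.

17.02 mass %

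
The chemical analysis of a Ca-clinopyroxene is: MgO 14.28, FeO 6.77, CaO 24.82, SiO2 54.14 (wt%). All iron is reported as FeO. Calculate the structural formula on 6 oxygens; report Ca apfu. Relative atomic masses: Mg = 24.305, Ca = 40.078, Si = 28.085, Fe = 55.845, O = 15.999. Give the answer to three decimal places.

0.986 Ca apfu

14.28 wt% MgO ÷ 40.304 g/mol = 0.35431 mol, giving 0.35431 Mg and 0.35431 O.
6.77 wt% FeO ÷ 71.844 g/mol = 0.09423 mol, giving 0.09423 Fe and 0.09423 O.
24.82 wt% CaO ÷ 56.077 g/mol = 0.44261 mol, giving 0.44261 Ca and 0.44261 O.
54.14 wt% SiO2 ÷ 60.083 g/mol = 0.90109 mol, giving 0.90109 Si and 1.80218 O.
Oxygen sums to 2.69333; scaling by 6/2.69333 = 2.22773 puts the formula on 6 O.
Ca: 0.44261 × 2.22773 = 0.986 atoms per formula unit.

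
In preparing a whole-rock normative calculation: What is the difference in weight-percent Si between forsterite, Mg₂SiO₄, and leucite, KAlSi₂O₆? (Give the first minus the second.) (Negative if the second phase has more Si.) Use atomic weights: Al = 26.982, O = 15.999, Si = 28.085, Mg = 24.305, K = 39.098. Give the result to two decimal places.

-5.78 percentage points

M(Mg₂SiO₄) = 140.691 g/mol, so wt% Si = 28.085/140.691 × 100 = 19.96%.
M(KAlSi₂O₆) = 218.244 g/mol, so wt% Si = 56.170/218.244 × 100 = 25.74%.
19.96 − 25.74 = -5.78 pp.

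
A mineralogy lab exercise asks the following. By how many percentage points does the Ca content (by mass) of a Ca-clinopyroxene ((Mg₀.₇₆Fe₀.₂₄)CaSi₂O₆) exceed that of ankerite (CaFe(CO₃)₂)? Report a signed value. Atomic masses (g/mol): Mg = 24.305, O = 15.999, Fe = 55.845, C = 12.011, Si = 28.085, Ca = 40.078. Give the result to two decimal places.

Ca in (Mg₀.₇₆Fe₀.₂₄)CaSi₂O₆: molar mass 224.117 g/mol; 1×40.078 = 40.078 g → 17.88 wt%.
Ca in CaFe(CO₃)₂: molar mass 215.939 g/mol; 1×40.078 = 40.078 g → 18.56 wt%.
Difference = 17.88 − 18.56 = -0.68 percentage points.

-0.68 percentage points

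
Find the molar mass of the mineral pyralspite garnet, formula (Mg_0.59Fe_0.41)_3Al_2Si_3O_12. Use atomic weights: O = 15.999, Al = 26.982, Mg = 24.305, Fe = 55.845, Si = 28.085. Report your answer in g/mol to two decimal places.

The formula mass is the sum 1.77(24.305) + 1.23(55.845) + 2(26.982) + 3(28.085) + 12(15.999).

441.92 g/mol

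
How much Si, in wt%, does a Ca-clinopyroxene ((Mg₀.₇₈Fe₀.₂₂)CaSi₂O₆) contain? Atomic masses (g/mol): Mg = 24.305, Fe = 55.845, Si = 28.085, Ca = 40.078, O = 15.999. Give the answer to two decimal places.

25.13 wt%

Molar mass of (Mg₀.₇₈Fe₀.₂₂)CaSi₂O₆: 0.78·24.305 + 0.22·55.845 + 1·40.078 + 2·28.085 + 6·15.999 = 223.486 g/mol.
Mass of Si per formula unit: 2 × 28.085 = 56.170 g.
Weight fraction Si = 56.170 / 223.486 = 0.2513.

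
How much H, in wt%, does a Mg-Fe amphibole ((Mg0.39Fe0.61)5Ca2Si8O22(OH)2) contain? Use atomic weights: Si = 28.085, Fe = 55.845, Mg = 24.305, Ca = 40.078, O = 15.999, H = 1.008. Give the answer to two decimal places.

Molar mass of (Mg0.39Fe0.61)5Ca2Si8O22(OH)2: 1.95×24.305 + 3.05×55.845 + 2×40.078 + 8×28.085 + 24×15.999 + 2×1.008 = 908.550 g/mol.
Mass of H per formula unit: 2 × 1.008 = 2.016 g.
Weight fraction H = 2.016 / 908.550 = 0.0022.

0.22 wt%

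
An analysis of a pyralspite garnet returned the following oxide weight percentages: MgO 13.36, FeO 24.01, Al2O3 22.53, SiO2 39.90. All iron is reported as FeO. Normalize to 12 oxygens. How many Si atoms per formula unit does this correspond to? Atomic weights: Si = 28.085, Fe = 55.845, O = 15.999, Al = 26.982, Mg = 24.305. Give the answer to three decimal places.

3.000 Si apfu

13.36 wt% MgO ÷ 40.304 g/mol = 0.33148 mol, giving 0.33148 Mg and 0.33148 O.
24.01 wt% FeO ÷ 71.844 g/mol = 0.33420 mol, giving 0.33420 Fe and 0.33420 O.
22.53 wt% Al2O3 ÷ 101.961 g/mol = 0.22097 mol, giving 0.44194 Al and 0.66291 O.
39.90 wt% SiO2 ÷ 60.083 g/mol = 0.66408 mol, giving 0.66408 Si and 1.32816 O.
Oxygen sums to 2.65675; scaling by 12/2.65675 = 4.51680 puts the formula on 12 O.
Si: 0.66408 × 4.51680 = 3.000 atoms per formula unit.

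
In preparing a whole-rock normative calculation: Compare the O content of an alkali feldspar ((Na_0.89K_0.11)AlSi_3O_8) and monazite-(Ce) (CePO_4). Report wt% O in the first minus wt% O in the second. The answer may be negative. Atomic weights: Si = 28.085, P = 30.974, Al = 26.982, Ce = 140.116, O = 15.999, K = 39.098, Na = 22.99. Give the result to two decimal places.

M((Na_0.89K_0.11)AlSi_3O_8) = 263.991 g/mol, so wt% O = 127.992/263.991 × 100 = 48.48%.
M(CePO_4) = 235.086 g/mol, so wt% O = 63.996/235.086 × 100 = 27.22%.
48.48 − 27.22 = 21.26 pp.

21.26 percentage points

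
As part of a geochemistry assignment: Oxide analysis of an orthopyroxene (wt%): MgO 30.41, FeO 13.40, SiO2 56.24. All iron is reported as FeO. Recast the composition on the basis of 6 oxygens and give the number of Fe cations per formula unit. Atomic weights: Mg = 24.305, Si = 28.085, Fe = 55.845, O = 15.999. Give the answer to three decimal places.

MgO: 30.41/40.304 = 0.75452 mol → 0.75452 mol Mg, 0.75452 mol O.
FeO: 13.40/71.844 = 0.18652 mol → 0.18652 mol Fe, 0.18652 mol O.
SiO2: 56.24/60.083 = 0.93604 mol → 0.93604 mol Si, 1.87208 mol O.
Total oxygen = 2.81312 mol. Normalization factor = 6/2.81312 = 2.13286.
Fe per 6 O = 0.18652 × 2.13286 = 0.398.

0.398 Fe apfu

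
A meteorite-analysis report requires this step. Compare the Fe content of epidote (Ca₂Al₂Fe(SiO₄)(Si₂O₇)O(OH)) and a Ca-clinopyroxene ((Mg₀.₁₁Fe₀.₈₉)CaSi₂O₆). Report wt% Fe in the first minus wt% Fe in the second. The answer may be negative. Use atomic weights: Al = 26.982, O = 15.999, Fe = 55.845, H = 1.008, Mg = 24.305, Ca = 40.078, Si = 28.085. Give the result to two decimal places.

M(Ca₂Al₂Fe(SiO₄)(Si₂O₇)O(OH)) = 483.215 g/mol, so wt% Fe = 55.845/483.215 × 100 = 11.56%.
M((Mg₀.₁₁Fe₀.₈₉)CaSi₂O₆) = 244.618 g/mol, so wt% Fe = 49.702/244.618 × 100 = 20.32%.
11.56 − 20.32 = -8.76 pp.

-8.76 percentage points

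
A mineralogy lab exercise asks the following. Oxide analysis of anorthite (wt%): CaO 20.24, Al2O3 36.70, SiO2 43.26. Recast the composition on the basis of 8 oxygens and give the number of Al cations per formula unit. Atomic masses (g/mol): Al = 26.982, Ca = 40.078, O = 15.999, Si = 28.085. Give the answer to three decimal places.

CaO: 20.24/56.077 = 0.36093 mol → 0.36093 mol Ca, 0.36093 mol O.
Al2O3: 36.70/101.961 = 0.35994 mol → 0.71988 mol Al, 1.07982 mol O.
SiO2: 43.26/60.083 = 0.72000 mol → 0.72000 mol Si, 1.44000 mol O.
Total oxygen = 2.88075 mol. Normalization factor = 8/2.88075 = 2.77705.
Al per 8 O = 0.71988 × 2.77705 = 1.999.

1.999 Al apfu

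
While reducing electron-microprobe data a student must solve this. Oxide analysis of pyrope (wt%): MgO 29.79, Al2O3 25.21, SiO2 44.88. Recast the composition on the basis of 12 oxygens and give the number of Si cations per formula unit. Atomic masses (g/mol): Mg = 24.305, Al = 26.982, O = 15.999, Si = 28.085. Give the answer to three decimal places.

3.013 Si apfu

MgO: 29.79/40.304 = 0.73913 mol → 0.73913 mol Mg, 0.73913 mol O.
Al2O3: 25.21/101.961 = 0.24725 mol → 0.49450 mol Al, 0.74175 mol O.
SiO2: 44.88/60.083 = 0.74697 mol → 0.74697 mol Si, 1.49394 mol O.
Total oxygen = 2.97482 mol. Normalization factor = 12/2.97482 = 4.03386.
Si per 12 O = 0.74697 × 4.03386 = 3.013.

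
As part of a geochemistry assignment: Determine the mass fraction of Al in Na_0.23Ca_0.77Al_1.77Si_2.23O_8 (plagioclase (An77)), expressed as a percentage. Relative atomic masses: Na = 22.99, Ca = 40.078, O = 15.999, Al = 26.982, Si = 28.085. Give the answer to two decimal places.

17.40 mass %

Formula mass = 0.23*22.99 + 0.77*40.078 + 1.77*26.982 + 2.23*28.085 + 8*15.999 = 274.527 g/mol, of which 47.758 g is Al.
So Al makes up 47.758/274.527 = 0.1740 of the mass, i.e. 17.40%.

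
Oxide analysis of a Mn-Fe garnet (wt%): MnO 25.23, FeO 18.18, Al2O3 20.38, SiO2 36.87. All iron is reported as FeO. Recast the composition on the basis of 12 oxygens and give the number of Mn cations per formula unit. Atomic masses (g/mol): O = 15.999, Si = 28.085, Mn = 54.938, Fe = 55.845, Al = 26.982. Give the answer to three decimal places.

1.752 Mn apfu

MnO: 25.23/70.937 = 0.35567 mol → 0.35567 mol Mn, 0.35567 mol O.
FeO: 18.18/71.844 = 0.25305 mol → 0.25305 mol Fe, 0.25305 mol O.
Al2O3: 20.38/101.961 = 0.19988 mol → 0.39976 mol Al, 0.59964 mol O.
SiO2: 36.87/60.083 = 0.61365 mol → 0.61365 mol Si, 1.22730 mol O.
Total oxygen = 2.43566 mol. Normalization factor = 12/2.43566 = 4.92680.
Mn per 12 O = 0.35567 × 4.92680 = 1.752.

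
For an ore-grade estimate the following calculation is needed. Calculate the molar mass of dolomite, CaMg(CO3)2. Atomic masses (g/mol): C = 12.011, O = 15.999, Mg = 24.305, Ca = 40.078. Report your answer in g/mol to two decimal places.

184.40 g/mol

The formula mass is the sum 1·40.078 + 1·24.305 + 2·12.011 + 6·15.999.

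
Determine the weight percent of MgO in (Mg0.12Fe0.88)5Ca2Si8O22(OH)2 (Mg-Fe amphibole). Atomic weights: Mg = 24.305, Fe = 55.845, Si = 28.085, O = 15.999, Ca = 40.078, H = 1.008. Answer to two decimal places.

2.54 wt%

Formula mass = 951.129 g/mol.
0.60 Mg → 0.6000 mol MgO per formula unit; M(MgO) = 40.304, so MgO mass = 24.182 g.
24.182/951.129 × 100 = 2.54 wt%.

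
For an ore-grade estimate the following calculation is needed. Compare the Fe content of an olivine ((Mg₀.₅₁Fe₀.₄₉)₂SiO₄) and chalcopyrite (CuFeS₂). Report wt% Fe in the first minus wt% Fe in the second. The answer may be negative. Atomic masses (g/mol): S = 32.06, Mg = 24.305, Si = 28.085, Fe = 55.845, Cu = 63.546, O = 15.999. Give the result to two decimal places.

1.46 percentage points

Fe in (Mg₀.₅₁Fe₀.₄₉)₂SiO₄: molar mass 171.600 g/mol; 0.98×55.845 = 54.728 g → 31.89 wt%.
Fe in CuFeS₂: molar mass 183.511 g/mol; 1×55.845 = 55.845 g → 30.43 wt%.
Difference = 31.89 − 30.43 = 1.46 percentage points.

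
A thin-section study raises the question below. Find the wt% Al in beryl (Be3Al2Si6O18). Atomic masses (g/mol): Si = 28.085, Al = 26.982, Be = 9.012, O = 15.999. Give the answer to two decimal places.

Molar mass of Be3Al2Si6O18: 3·9.012 + 2·26.982 + 6·28.085 + 18·15.999 = 537.492 g/mol.
Mass of Al per formula unit: 2 × 26.982 = 53.964 g.
Weight fraction Al = 53.964 / 537.492 = 0.1004.

10.04 wt%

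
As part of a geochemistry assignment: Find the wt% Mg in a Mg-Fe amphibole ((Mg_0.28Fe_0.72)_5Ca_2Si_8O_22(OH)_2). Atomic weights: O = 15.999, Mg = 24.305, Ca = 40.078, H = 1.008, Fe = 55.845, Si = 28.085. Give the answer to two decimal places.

M((Mg_0.28Fe_0.72)_5Ca_2Si_8O_22(OH)_2) = 925.897 g/mol.
Mg contributes 1.40 × 24.305 = 34.027 g per mole.
34.027/925.897 = 0.0368 → 3.68%.

3.68 wt%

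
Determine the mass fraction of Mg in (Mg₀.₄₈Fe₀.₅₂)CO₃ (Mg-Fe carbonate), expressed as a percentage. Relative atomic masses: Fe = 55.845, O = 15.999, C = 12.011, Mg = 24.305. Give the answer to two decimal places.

M((Mg₀.₄₈Fe₀.₅₂)CO₃) = 100.714 g/mol.
Mg contributes 0.48 × 24.305 = 11.666 g per mole.
11.666/100.714 = 0.1158 → 11.58%.

11.58 wt%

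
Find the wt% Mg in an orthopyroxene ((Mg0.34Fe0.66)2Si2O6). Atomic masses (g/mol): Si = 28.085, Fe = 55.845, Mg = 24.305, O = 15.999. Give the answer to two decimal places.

Molar mass of (Mg0.34Fe0.66)2Si2O6: 0.68*24.305 + 1.32*55.845 + 2*28.085 + 6*15.999 = 242.407 g/mol.
Mass of Mg per formula unit: 0.68 × 24.305 = 16.527 g.
Weight fraction Mg = 16.527 / 242.407 = 0.0682.

6.82 mass %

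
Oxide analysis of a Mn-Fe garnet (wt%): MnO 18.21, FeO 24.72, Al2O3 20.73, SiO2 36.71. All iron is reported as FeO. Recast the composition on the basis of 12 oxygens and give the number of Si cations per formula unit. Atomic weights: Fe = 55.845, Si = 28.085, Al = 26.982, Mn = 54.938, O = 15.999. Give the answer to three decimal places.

MnO (M=70.937): mol = 0.25671; Mn = 0.25671, O = 0.25671.
FeO (M=71.844): mol = 0.34408; Fe = 0.34408, O = 0.34408.
Al2O3 (M=101.961): mol = 0.20331; Al = 0.40662, O = 0.60993.
SiO2 (M=60.083): mol = 0.61099; Si = 0.61099, O = 1.22198.
ΣO = 2.43270; factor = 12/ΣO = 4.93279.
Si apfu = 0.61099 × 4.93279 = 3.014.

3.014 Si apfu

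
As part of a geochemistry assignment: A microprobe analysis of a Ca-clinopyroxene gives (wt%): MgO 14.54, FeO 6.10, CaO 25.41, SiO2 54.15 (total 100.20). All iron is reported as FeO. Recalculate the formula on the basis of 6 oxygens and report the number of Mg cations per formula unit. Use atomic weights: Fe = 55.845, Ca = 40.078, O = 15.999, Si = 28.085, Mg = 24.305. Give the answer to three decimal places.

14.54 wt% MgO ÷ 40.304 g/mol = 0.36076 mol, giving 0.36076 Mg and 0.36076 O.
6.10 wt% FeO ÷ 71.844 g/mol = 0.08491 mol, giving 0.08491 Fe and 0.08491 O.
25.41 wt% CaO ÷ 56.077 g/mol = 0.45313 mol, giving 0.45313 Ca and 0.45313 O.
54.15 wt% SiO2 ÷ 60.083 g/mol = 0.90125 mol, giving 0.90125 Si and 1.80250 O.
Oxygen sums to 2.70130; scaling by 6/2.70130 = 2.22115 puts the formula on 6 O.
Mg: 0.36076 × 2.22115 = 0.801 atoms per formula unit.

0.801 Mg apfu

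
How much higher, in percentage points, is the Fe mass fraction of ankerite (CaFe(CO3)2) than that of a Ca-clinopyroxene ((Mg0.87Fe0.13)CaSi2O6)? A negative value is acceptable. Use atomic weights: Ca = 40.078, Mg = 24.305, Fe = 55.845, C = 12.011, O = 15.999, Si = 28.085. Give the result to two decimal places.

22.57 percentage points

M(CaFe(CO3)2) = 215.939 g/mol, so wt% Fe = 55.845/215.939 × 100 = 25.86%.
M((Mg0.87Fe0.13)CaSi2O6) = 220.647 g/mol, so wt% Fe = 7.260/220.647 × 100 = 3.29%.
25.86 − 3.29 = 22.57 pp.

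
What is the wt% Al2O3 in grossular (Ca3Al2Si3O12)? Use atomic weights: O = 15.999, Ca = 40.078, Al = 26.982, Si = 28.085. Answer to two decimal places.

22.64 wt%

M(Ca3Al2Si3O12) = 450.441 g/mol; M(Al2O3) = 101.961 g/mol.
Moles Al2O3 per formula unit = 2 Al ÷ 2 = 1.0000.
Al2O3 fraction = (1.0000 × 101.961) / 450.441 = 101.961/450.441 = 0.2264.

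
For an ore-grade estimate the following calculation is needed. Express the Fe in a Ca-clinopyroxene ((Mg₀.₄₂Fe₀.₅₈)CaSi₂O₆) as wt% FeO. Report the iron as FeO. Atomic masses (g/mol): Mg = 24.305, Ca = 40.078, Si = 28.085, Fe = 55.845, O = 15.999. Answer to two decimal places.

Formula mass = 234.840 g/mol.
0.58 Fe → 0.5800 mol FeO per formula unit; M(FeO) = 71.844, so FeO mass = 41.670 g.
41.670/234.840 × 100 = 17.74 wt%.

17.74 wt%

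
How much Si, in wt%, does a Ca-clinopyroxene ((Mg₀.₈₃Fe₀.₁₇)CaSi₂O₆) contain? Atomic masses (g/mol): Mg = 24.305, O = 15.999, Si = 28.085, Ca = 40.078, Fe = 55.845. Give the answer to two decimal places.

25.31 wt%

Molar mass of (Mg₀.₈₃Fe₀.₁₇)CaSi₂O₆: 0.83×24.305 + 0.17×55.845 + 1×40.078 + 2×28.085 + 6×15.999 = 221.909 g/mol.
Mass of Si per formula unit: 2 × 28.085 = 56.170 g.
Weight fraction Si = 56.170 / 221.909 = 0.2531.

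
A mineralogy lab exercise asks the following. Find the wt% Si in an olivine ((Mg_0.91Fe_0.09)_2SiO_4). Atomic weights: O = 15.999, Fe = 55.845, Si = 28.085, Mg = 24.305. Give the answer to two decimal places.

19.19 mass %

Formula mass = 1.82*24.305 + 0.18*55.845 + 1*28.085 + 4*15.999 = 146.368 g/mol, of which 28.085 g is Si.
So Si makes up 28.085/146.368 = 0.1919 of the mass, i.e. 19.19%.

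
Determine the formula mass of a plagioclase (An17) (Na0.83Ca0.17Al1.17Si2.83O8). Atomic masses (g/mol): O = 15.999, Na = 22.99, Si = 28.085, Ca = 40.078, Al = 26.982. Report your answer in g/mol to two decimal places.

M = 0.83(22.99) + 0.17(40.078) + 1.17(26.982) + 2.83(28.085) + 8(15.999)

264.94 g/mol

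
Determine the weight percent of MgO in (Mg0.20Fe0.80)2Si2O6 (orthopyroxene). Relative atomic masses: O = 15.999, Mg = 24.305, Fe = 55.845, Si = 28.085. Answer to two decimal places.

Molar mass of (Mg0.20Fe0.80)2Si2O6 = 0.40*24.305 + 1.60*55.845 + 2*28.085 + 6*15.999 = 251.238 g/mol.
Each formula unit contains 0.40 Mg, equivalent to 0.40/1 = 0.4000 mol MgO.
M(MgO) = 1×24.305 + 1×15.999 = 40.304 g/mol.
Mass of MgO per formula unit = 0.4000 × 40.304 = 16.122 g.
MgO wt% = 16.122 / 251.238 × 100 = 6.42%.

6.42 wt%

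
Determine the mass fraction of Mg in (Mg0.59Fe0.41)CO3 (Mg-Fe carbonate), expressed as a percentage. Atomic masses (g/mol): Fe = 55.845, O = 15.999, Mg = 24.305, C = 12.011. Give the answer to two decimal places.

14.75 wt%

Molar mass of (Mg0.59Fe0.41)CO3: 0.59·24.305 + 0.41·55.845 + 1·12.011 + 3·15.999 = 97.244 g/mol.
Mass of Mg per formula unit: 0.59 × 24.305 = 14.340 g.
Weight fraction Mg = 14.340 / 97.244 = 0.1475.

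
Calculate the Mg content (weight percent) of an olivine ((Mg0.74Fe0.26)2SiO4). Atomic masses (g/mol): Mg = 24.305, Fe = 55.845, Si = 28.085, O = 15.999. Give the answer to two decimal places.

Molar mass of (Mg0.74Fe0.26)2SiO4: 1.48×24.305 + 0.52×55.845 + 1×28.085 + 4×15.999 = 157.092 g/mol.
Mass of Mg per formula unit: 1.48 × 24.305 = 35.971 g.
Weight fraction Mg = 35.971 / 157.092 = 0.2290.

22.90 weight percent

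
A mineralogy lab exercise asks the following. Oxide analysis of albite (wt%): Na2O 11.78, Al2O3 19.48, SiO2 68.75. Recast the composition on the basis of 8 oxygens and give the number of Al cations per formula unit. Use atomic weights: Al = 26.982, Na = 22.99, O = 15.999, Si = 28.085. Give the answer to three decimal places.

Na2O (M=61.979): mol = 0.19006; Na = 0.38012, O = 0.19006.
Al2O3 (M=101.961): mol = 0.19105; Al = 0.38210, O = 0.57315.
SiO2 (M=60.083): mol = 1.14425; Si = 1.14425, O = 2.28850.
ΣO = 3.05171; factor = 8/ΣO = 2.62148.
Al apfu = 0.38210 × 2.62148 = 1.002.

1.002 Al apfu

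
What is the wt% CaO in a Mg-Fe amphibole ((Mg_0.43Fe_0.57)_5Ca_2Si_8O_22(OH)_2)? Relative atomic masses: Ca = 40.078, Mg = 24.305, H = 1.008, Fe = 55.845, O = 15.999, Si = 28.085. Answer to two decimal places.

M((Mg_0.43Fe_0.57)_5Ca_2Si_8O_22(OH)_2) = 902.242 g/mol; M(CaO) = 56.077 g/mol.
Moles CaO per formula unit = 2 Ca ÷ 1 = 2.0000.
CaO fraction = (2.0000 × 56.077) / 902.242 = 112.154/902.242 = 0.1243.

12.43 wt%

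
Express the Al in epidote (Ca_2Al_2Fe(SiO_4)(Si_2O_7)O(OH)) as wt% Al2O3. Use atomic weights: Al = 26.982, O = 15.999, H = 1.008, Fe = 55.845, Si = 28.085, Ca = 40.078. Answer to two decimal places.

Formula mass = 483.215 g/mol.
2 Al → 1.0000 mol Al2O3 per formula unit; M(Al2O3) = 101.961, so Al2O3 mass = 101.961 g.
101.961/483.215 × 100 = 21.10 wt%.

21.10 wt%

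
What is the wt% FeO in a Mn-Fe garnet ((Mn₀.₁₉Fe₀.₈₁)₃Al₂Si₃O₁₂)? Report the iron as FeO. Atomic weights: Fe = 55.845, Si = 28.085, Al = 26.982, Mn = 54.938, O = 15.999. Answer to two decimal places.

Molar mass of (Mn₀.₁₉Fe₀.₈₁)₃Al₂Si₃O₁₂ = 0.57·54.938 + 2.43·55.845 + 2·26.982 + 3·28.085 + 12·15.999 = 497.225 g/mol.
Each formula unit contains 2.43 Fe, equivalent to 2.43/1 = 2.4300 mol FeO.
M(FeO) = 1×55.845 + 1×15.999 = 71.844 g/mol.
Mass of FeO per formula unit = 2.4300 × 71.844 = 174.581 g.
FeO wt% = 174.581 / 497.225 × 100 = 35.11%.

35.11 wt%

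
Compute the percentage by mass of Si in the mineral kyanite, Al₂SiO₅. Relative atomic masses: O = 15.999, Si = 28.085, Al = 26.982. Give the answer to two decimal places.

M(Al₂SiO₅) = 162.044 g/mol.
Si contributes 1 × 28.085 = 28.085 g per mole.
28.085/162.044 = 0.1733 → 17.33%.

17.33 wt%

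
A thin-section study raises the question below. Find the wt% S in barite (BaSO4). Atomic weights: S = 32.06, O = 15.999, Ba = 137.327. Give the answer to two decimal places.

Molar mass of BaSO4: 1·137.327 + 1·32.06 + 4·15.999 = 233.383 g/mol.
Mass of S per formula unit: 1 × 32.06 = 32.060 g.
Weight fraction S = 32.060 / 233.383 = 0.1374.

13.74 wt%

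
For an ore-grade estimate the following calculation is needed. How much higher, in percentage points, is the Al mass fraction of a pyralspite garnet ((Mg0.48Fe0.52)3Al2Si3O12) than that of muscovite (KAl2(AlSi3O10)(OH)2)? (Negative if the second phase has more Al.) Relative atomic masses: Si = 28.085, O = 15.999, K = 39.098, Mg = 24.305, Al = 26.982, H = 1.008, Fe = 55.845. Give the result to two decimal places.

-8.39 percentage points

M((Mg0.48Fe0.52)3Al2Si3O12) = 452.324 g/mol, so wt% Al = 53.964/452.324 × 100 = 11.93%.
M(KAl2(AlSi3O10)(OH)2) = 398.303 g/mol, so wt% Al = 80.946/398.303 × 100 = 20.32%.
11.93 − 20.32 = -8.39 pp.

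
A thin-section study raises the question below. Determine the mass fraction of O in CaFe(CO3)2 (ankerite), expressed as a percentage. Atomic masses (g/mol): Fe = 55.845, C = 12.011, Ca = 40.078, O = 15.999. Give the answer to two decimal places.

Formula mass = 1×40.078 + 1×55.845 + 2×12.011 + 6×15.999 = 215.939 g/mol, of which 95.994 g is O.
So O makes up 95.994/215.939 = 0.4445 of the mass, i.e. 44.45%.

44.45 wt%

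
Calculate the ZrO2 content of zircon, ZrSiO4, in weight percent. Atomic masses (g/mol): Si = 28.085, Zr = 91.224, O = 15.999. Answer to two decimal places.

67.22 wt%

M(ZrSiO4) = 183.305 g/mol; M(ZrO2) = 123.222 g/mol.
Moles ZrO2 per formula unit = 1 Zr ÷ 1 = 1.0000.
ZrO2 fraction = (1.0000 × 123.222) / 183.305 = 123.222/183.305 = 0.6722.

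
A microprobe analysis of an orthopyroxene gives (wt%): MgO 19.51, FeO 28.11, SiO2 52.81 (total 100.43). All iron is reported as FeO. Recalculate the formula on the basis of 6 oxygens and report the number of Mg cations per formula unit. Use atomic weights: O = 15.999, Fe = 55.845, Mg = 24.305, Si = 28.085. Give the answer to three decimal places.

1.103 Mg apfu

MgO: 19.51/40.304 = 0.48407 mol → 0.48407 mol Mg, 0.48407 mol O.
FeO: 28.11/71.844 = 0.39126 mol → 0.39126 mol Fe, 0.39126 mol O.
SiO2: 52.81/60.083 = 0.87895 mol → 0.87895 mol Si, 1.75790 mol O.
Total oxygen = 2.63323 mol. Normalization factor = 6/2.63323 = 2.27857.
Mg per 6 O = 0.48407 × 2.27857 = 1.103.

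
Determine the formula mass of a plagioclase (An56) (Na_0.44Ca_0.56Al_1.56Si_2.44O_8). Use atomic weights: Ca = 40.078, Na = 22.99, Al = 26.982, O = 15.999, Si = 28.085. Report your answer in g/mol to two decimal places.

271.17 g/mol

M = 0.44·22.99 + 0.56·40.078 + 1.56·26.982 + 2.44·28.085 + 8·15.999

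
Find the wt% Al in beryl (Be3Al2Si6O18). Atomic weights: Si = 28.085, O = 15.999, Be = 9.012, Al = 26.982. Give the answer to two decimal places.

10.04 mass %

Molar mass of Be3Al2Si6O18: 3*9.012 + 2*26.982 + 6*28.085 + 18*15.999 = 537.492 g/mol.
Mass of Al per formula unit: 2 × 26.982 = 53.964 g.
Weight fraction Al = 53.964 / 537.492 = 0.1004.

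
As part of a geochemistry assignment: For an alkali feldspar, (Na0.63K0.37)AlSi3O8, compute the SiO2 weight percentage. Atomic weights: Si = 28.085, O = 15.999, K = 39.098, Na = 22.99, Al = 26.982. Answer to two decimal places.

67.21 wt%

Molar mass of (Na0.63K0.37)AlSi3O8 = 0.63×22.99 + 0.37×39.098 + 1×26.982 + 3×28.085 + 8×15.999 = 268.179 g/mol.
Each formula unit contains 3 Si, equivalent to 3/1 = 3.0000 mol SiO2.
M(SiO2) = 1×28.085 + 2×15.999 = 60.083 g/mol.
Mass of SiO2 per formula unit = 3.0000 × 60.083 = 180.249 g.
SiO2 wt% = 180.249 / 268.179 × 100 = 67.21%.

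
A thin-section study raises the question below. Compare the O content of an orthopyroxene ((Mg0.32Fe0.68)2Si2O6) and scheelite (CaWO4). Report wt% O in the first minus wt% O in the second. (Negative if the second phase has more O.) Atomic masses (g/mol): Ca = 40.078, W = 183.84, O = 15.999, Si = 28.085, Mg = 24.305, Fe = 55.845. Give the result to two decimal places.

17.17 percentage points

First mineral: 95.994 g O in 243.668 g formula = 39.40 wt% O.
Second mineral: 63.996 g O in 287.914 g formula = 22.23 wt% O.
39.40% − 22.23% gives a difference of 17.17 percentage points.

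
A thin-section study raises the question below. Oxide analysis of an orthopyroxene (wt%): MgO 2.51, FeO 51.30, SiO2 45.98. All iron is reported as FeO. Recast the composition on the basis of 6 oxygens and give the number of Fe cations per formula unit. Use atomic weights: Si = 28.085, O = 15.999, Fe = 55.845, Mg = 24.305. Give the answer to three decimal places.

MgO (M=40.304): mol = 0.06228; Mg = 0.06228, O = 0.06228.
FeO (M=71.844): mol = 0.71405; Fe = 0.71405, O = 0.71405.
SiO2 (M=60.083): mol = 0.76527; Si = 0.76527, O = 1.53054.
ΣO = 2.30687; factor = 6/ΣO = 2.60093.
Fe apfu = 0.71405 × 2.60093 = 1.857.

1.857 Fe apfu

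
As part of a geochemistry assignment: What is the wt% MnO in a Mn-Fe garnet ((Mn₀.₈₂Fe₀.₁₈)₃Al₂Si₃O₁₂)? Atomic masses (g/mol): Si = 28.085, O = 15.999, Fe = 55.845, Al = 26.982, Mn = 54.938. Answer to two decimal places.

Formula mass = 495.511 g/mol.
2.46 Mn → 2.4600 mol MnO per formula unit; M(MnO) = 70.937, so MnO mass = 174.505 g.
174.505/495.511 × 100 = 35.22 wt%.

35.22 wt%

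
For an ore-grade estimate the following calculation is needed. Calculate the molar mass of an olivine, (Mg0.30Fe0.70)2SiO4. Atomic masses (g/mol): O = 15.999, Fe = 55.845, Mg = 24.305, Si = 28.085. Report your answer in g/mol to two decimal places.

184.85 g/mol

Mg: 0.60 × 24.305 = 14.5830
Fe: 1.40 × 55.845 = 78.1830
Si: 1 × 28.085 = 28.0850
O: 4 × 15.999 = 63.9960
Summing the contributions gives the formula mass.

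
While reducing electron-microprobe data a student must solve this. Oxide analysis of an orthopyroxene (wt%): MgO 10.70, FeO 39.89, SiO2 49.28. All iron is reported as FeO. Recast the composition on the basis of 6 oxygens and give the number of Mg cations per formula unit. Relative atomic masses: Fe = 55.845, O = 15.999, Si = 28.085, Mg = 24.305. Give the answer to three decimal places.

0.647 Mg apfu

MgO (M=40.304): mol = 0.26548; Mg = 0.26548, O = 0.26548.
FeO (M=71.844): mol = 0.55523; Fe = 0.55523, O = 0.55523.
SiO2 (M=60.083): mol = 0.82020; Si = 0.82020, O = 1.64040.
ΣO = 2.46111; factor = 6/ΣO = 2.43792.
Mg apfu = 0.26548 × 2.43792 = 0.647.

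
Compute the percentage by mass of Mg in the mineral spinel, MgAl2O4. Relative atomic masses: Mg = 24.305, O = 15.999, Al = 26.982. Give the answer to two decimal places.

M(MgAl2O4) = 142.265 g/mol.
Mg contributes 1 × 24.305 = 24.305 g per mole.
24.305/142.265 = 0.1708 → 17.08%.

17.08 weight percent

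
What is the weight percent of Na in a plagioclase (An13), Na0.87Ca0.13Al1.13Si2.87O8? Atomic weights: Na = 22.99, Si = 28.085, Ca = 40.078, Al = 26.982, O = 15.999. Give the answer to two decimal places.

7.57 mass %

Molar mass of Na0.87Ca0.13Al1.13Si2.87O8: 0.87·22.99 + 0.13·40.078 + 1.13·26.982 + 2.87·28.085 + 8·15.999 = 264.297 g/mol.
Mass of Na per formula unit: 0.87 × 22.99 = 20.001 g.
Weight fraction Na = 20.001 / 264.297 = 0.0757.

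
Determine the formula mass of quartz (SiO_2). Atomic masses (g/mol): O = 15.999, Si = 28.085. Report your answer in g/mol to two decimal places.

60.08 g/mol

The formula mass is the sum 1·28.085 + 2·15.999.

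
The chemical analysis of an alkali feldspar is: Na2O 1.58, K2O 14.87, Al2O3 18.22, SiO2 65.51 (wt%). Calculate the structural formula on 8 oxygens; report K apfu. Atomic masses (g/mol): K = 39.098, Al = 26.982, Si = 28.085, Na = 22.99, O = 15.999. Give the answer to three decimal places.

0.871 K apfu

Na2O: 1.58/61.979 = 0.02549 mol → 0.05098 mol Na, 0.02549 mol O.
K2O: 14.87/94.195 = 0.15786 mol → 0.31572 mol K, 0.15786 mol O.
Al2O3: 18.22/101.961 = 0.17870 mol → 0.35740 mol Al, 0.53610 mol O.
SiO2: 65.51/60.083 = 1.09033 mol → 1.09033 mol Si, 2.18066 mol O.
Total oxygen = 2.90011 mol. Normalization factor = 8/2.90011 = 2.75852.
K per 8 O = 0.31572 × 2.75852 = 0.871.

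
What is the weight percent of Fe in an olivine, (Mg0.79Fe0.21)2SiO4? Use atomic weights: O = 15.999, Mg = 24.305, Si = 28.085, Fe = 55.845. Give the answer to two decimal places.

15.24 wt%

M((Mg0.79Fe0.21)2SiO4) = 153.938 g/mol.
Fe contributes 0.42 × 55.845 = 23.455 g per mole.
23.455/153.938 = 0.1524 → 15.24%.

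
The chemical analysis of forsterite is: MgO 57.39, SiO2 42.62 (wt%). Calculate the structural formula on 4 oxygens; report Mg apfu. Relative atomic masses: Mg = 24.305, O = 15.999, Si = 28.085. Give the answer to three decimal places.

MgO (M=40.304): mol = 1.42393; Mg = 1.42393, O = 1.42393.
SiO2 (M=60.083): mol = 0.70935; Si = 0.70935, O = 1.41870.
ΣO = 2.84263; factor = 4/ΣO = 1.40715.
Mg apfu = 1.42393 × 1.40715 = 2.004.

2.004 Mg apfu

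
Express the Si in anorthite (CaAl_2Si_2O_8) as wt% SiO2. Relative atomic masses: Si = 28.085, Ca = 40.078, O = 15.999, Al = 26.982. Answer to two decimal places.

43.19 wt%

M(CaAl_2Si_2O_8) = 278.204 g/mol; M(SiO2) = 60.083 g/mol.
Moles SiO2 per formula unit = 2 Si ÷ 1 = 2.0000.
SiO2 fraction = (2.0000 × 60.083) / 278.204 = 120.166/278.204 = 0.4319.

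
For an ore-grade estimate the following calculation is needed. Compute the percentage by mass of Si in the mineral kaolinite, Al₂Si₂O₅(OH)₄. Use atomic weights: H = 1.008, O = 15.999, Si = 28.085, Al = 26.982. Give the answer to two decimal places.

21.76 mass %

Molar mass of Al₂Si₂O₅(OH)₄: 2·26.982 + 2·28.085 + 9·15.999 + 4·1.008 = 258.157 g/mol.
Mass of Si per formula unit: 2 × 28.085 = 56.170 g.
Weight fraction Si = 56.170 / 258.157 = 0.2176.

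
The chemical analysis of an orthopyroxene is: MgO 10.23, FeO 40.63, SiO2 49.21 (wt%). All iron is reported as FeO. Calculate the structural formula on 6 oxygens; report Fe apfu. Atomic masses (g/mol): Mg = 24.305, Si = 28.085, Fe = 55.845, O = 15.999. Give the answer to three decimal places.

MgO (M=40.304): mol = 0.25382; Mg = 0.25382, O = 0.25382.
FeO (M=71.844): mol = 0.56553; Fe = 0.56553, O = 0.56553.
SiO2 (M=60.083): mol = 0.81903; Si = 0.81903, O = 1.63806.
ΣO = 2.45741; factor = 6/ΣO = 2.44160.
Fe apfu = 0.56553 × 2.44160 = 1.381.

1.381 Fe apfu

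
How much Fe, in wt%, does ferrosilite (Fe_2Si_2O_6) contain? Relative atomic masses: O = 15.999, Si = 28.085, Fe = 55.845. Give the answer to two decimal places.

Molar mass of Fe_2Si_2O_6: 2×55.845 + 2×28.085 + 6×15.999 = 263.854 g/mol.
Mass of Fe per formula unit: 2 × 55.845 = 111.690 g.
Weight fraction Fe = 111.690 / 263.854 = 0.4233.

42.33 wt%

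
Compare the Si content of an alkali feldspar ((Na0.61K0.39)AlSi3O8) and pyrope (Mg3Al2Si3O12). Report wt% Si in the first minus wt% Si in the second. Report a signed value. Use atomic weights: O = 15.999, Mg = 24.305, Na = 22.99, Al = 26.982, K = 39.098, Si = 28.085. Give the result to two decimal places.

10.48 percentage points

Si in (Na0.61K0.39)AlSi3O8: molar mass 268.501 g/mol; 3×28.085 = 84.255 g → 31.38 wt%.
Si in Mg3Al2Si3O12: molar mass 403.122 g/mol; 3×28.085 = 84.255 g → 20.90 wt%.
Difference = 31.38 − 20.90 = 10.48 percentage points.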